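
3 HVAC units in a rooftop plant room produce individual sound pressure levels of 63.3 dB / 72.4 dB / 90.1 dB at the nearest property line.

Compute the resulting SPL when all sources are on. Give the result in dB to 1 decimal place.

90.2 dB

Sum in the linear (power) domain: Σ 10^(Lᵢ/10) = 10^(63.3/10) + 10^(72.4/10) + 10^(90.1/10) = 1.043e+09.
Combined level = 10 log₁₀(1.043e+09) = 90.2 dB.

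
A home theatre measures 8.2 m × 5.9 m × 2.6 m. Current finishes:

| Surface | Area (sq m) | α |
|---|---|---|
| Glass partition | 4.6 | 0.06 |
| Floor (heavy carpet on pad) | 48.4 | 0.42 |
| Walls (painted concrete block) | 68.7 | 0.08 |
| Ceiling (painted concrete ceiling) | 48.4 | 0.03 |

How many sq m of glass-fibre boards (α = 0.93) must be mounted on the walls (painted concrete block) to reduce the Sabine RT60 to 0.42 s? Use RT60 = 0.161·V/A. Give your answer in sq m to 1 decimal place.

24.3

A₁ = Σ Sᵢαᵢ = 4.6·0.06 + 48.4·0.42 + 68.7·0.08 + 48.4·0.03 = 27.552 sabins.
Required A₂ = 0.161·125.788/0.42 = 48.219 sabins.
Absorption to add: 48.219 − 27.552 = 20.667 sabins.
Net gain per sq m: Δα = 0.93 − 0.08 = 0.85.
Area = ΔA/Δα = 20.667/0.85 = 24.3 sq m.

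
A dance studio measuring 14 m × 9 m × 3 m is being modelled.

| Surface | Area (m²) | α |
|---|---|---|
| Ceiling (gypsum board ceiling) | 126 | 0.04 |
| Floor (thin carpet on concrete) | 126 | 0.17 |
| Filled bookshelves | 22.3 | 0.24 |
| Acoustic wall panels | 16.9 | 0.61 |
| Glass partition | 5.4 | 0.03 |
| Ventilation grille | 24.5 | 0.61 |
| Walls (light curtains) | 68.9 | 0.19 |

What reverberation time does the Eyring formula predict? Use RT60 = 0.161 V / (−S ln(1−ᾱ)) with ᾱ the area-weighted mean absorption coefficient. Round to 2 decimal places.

S = Σ Sᵢ = 390.0 m².
Σ(Sᵢαᵢ) = 126·0.04 + 126·0.17 + 22.3·0.24 + 16.9·0.61 + 5.4·0.03 + 24.5·0.61 + 68.9·0.19 = 70.319.
Mean coefficient ᾱ = A/S = 0.1803.
Eyring denominator: −S ln(1−ᾱ) = 77.539.
V = 14 × 9 × 3 = 378 m³.
T = 0.161·V/[−S·ln(1−ᾱ)] = 0.161·378/77.539 = 0.78 s.

0.78 sec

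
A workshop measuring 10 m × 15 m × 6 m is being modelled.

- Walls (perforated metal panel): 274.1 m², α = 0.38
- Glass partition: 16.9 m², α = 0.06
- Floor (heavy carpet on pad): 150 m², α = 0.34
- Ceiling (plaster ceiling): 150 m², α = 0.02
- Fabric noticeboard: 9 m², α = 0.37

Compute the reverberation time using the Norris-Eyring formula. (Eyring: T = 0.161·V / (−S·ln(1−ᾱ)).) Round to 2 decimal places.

0.76 s

Total surface area S = 274.1 + 16.9 + 150 + 150 + 9 = 600.0 m².
Σ(Sᵢαᵢ) = 274.1×0.38 + 16.9×0.06 + 150×0.34 + 150×0.02 + 9×0.37 = 162.502.
ᾱ = 162.502 / 600.0 = 0.2708.
−S·ln(1−ᾱ) = −600.0 × ln(1 − 0.2708) = 189.484.
V = 10 × 15 × 6 = 900 m³.
T = 0.161·V/[−S·ln(1−ᾱ)] = 0.161·900/189.484 = 0.76 s.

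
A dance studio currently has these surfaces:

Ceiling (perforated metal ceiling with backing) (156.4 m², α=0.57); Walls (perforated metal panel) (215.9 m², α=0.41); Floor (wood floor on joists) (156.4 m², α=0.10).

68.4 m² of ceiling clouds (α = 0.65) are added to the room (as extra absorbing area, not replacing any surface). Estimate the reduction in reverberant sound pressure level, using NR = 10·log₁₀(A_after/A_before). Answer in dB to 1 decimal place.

Summing Sᵢαᵢ: 89.148 + 88.519 + 15.640 → A_before = 193.307 sabins.
Added absorption = 68.4 × 0.65 = 44.460 sabins.
New total A_after = 237.767 sabins.
Reduction = 10 log₁₀(A_after/A_before) = 10 log₁₀(1.2300) = 0.9 dB.

0.9 dB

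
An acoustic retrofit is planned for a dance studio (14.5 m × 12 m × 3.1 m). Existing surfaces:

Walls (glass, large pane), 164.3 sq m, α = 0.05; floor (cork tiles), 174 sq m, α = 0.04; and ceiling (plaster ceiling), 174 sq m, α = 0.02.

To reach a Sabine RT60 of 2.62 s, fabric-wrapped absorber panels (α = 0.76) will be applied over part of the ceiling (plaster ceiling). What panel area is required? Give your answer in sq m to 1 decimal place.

19.6

Total absorption A₁ = 164.3*0.05 + 174*0.04 + 174*0.02
  = 8.215 + 6.960 + 3.480 = 18.655 sq m sabins.
V = 539.4 m³. Target absorption A₂ = 0.161 × 539.4 / 2.62 = 33.146 sabins.
Absorption to add: 33.146 − 18.655 = 14.491 sabins.
Net gain per sq m: Δα = 0.76 − 0.02 = 0.74.
Panel area = 14.491 / 0.74 = 19.6 sq m.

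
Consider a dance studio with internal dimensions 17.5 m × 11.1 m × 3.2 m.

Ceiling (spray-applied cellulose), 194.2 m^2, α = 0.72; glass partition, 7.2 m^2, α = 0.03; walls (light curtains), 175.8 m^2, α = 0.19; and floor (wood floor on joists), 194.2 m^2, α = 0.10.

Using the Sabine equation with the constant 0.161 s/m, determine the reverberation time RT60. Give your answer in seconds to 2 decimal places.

Summing Sᵢαᵢ: 139.824 + 0.216 + 33.402 + 19.420 → A = 192.862 sabins.
V = 17.5·11.1·3.2 = 621.6 m³.
RT60 = 0.161 · V / A = 0.161 × 621.6 / 192.862 = 0.52 s.

0.52 sec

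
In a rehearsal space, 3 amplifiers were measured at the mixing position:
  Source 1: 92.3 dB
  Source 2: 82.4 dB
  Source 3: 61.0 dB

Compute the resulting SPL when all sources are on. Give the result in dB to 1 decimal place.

92.7 dB

Sum in the linear (power) domain: Σ 10^(Lᵢ/10) = 10^(92.3/10) + 10^(82.4/10) + 10^(61.0/10) = 1.873e+09.
Back to dB: 10·log₁₀ Σ = 92.7 dB.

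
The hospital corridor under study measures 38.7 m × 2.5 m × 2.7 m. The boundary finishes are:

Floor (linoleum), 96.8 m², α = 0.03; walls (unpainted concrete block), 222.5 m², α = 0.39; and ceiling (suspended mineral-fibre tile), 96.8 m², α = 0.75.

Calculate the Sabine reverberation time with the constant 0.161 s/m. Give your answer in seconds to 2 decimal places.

A = Σ Sᵢαᵢ = 96.8*0.03 + 222.5*0.39 + 96.8*0.75 = 162.279 sabins.
Volume V = 38.7 × 2.5 × 2.7 = 261.225 m³.
T = 0.161 V/A = 0.161·261.225/162.279 = 0.26 s.

0.26 sec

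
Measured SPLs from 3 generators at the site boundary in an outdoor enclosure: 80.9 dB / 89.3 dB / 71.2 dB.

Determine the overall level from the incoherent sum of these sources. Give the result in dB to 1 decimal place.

Sum in the linear (power) domain: Σ 10^(Lᵢ/10) = 10^(80.9/10) + 10^(89.3/10) + 10^(71.2/10) = 9.873e+08.
Back to dB: 10·log₁₀ Σ = 89.9 dB.

89.9 dB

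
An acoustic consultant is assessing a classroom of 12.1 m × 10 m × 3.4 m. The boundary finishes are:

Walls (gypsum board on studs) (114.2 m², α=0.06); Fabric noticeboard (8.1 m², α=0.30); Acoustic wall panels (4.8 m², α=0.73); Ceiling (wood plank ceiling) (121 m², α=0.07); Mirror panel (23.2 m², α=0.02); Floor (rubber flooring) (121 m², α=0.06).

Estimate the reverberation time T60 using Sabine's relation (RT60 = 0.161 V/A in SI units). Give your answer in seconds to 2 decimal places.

A = Σ Sᵢαᵢ = 114.2·0.06 + 8.1·0.30 + 4.8·0.73 + 121·0.07 + 23.2·0.02 + 121·0.06 = 28.980 sabins.
Volume V = 12.1 × 10 × 3.4 = 411.4 m³.
RT60 = 0.161 · V / A = 0.161 × 411.4 / 28.980 = 2.29 s.

2.29 s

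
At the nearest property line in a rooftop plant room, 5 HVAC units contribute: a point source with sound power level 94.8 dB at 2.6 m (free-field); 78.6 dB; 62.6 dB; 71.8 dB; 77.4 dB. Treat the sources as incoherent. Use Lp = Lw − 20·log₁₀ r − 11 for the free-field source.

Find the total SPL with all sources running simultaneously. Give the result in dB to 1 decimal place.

Source at 2.6 m: Lp = 94.8 − 20·log₁₀(2.6) − 11 = 75.5 dB.
Converting to relative power and adding: 10^(75.5/10) + 10^(78.6/10) + 10^(62.6/10) + 10^(71.8/10) + 10^(77.4/10) = 1.798e+08.
Back to dB: 10·log₁₀ Σ = 82.5 dB.

82.5 dB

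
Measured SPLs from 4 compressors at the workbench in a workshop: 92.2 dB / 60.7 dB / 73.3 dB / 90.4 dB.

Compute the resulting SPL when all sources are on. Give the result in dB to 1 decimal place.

94.4 dB

Converting to relative power and adding: 10^(92.2/10) + 10^(60.7/10) + 10^(73.3/10) + 10^(90.4/10) = 2.779e+09.
L_total = 10·log₁₀(2.779e+09) = 94.4 dB.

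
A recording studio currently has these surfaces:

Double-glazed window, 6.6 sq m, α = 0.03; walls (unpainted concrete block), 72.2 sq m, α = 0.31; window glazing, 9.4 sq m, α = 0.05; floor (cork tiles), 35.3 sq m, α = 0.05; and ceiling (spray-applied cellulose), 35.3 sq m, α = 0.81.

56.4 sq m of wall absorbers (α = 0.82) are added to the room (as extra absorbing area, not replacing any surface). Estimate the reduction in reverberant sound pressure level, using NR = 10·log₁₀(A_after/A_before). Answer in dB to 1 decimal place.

Total absorption A_before = 6.6×0.03 + 72.2×0.31 + 9.4×0.05 + 35.3×0.05 + 35.3×0.81
  = 0.198 + 22.382 + 0.470 + 1.765 + 28.593 = 53.408 sq m sabins.
Added absorption = 56.4 × 0.82 = 46.248 sabins.
A_after = 53.408 + 46.248 = 99.656 sabins.
Reduction = 10 log₁₀(A_after/A_before) = 10 log₁₀(1.8659) = 2.7 dB.

2.7 dB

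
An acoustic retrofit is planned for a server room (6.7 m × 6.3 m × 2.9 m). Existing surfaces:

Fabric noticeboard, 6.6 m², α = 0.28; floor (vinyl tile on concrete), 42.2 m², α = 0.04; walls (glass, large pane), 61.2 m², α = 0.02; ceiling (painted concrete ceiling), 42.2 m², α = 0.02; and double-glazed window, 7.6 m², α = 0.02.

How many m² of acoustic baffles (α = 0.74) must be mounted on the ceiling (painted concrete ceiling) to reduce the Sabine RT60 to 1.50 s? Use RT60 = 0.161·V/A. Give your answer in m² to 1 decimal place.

A₁ = Σ Sᵢαᵢ = 6.6·0.28 + 42.2·0.04 + 61.2·0.02 + 42.2·0.02 + 7.6·0.02 = 5.756 sabins.
Required A₂ = 0.161·122.409/1.50 = 13.139 sabins.
Absorption to add: 13.139 − 5.756 = 7.383 sabins.
Net gain per m²: Δα = 0.74 − 0.02 = 0.72.
Area = ΔA/Δα = 7.383/0.72 = 10.3 m².

10.3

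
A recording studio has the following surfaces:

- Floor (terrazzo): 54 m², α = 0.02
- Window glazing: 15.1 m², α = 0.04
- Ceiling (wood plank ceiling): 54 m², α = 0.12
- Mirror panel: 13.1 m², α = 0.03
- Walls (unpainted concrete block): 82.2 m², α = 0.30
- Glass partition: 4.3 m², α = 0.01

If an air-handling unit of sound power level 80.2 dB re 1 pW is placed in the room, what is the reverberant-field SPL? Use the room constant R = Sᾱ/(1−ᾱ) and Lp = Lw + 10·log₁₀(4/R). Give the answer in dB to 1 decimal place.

70.3 dB

A = 33.260 sabins; S = 222.7 m².
ᾱ = 33.260/222.7 = 0.1493; R = Sᾱ/(1−ᾱ) = 33.260/(1−0.1493) = 39.097 m².
Lp = Lw + 10 log₁₀(4/R) = 80.2 -9.90 = 70.3 dB.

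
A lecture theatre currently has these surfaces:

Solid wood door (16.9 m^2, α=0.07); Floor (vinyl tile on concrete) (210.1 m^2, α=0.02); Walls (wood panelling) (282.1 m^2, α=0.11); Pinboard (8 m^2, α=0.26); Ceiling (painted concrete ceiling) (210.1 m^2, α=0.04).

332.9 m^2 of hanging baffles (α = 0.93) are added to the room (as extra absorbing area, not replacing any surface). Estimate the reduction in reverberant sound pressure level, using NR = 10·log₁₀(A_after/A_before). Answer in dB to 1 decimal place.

Summing Sᵢαᵢ: 1.183 + 4.202 + 31.031 + 2.080 + 8.404 → A_before = 46.900 sabins.
Treatment contributes 332.9·0.93 = 309.597 sabins.
A_after = 46.900 + 309.597 = 356.497 sabins.
Reduction = 10 log₁₀(A_after/A_before) = 10 log₁₀(7.6012) = 8.8 dB.

8.8 dB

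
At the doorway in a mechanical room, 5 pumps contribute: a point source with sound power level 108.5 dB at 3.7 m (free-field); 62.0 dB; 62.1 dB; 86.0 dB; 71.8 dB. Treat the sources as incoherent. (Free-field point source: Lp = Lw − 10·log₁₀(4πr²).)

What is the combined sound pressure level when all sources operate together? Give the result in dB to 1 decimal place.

Source at 3.7 m: Lp = 108.5 − 10·log₁₀(4π·3.7²) = 108.5 − 10·log₁₀(172.034) = 86.1 dB.
Sum in the linear (power) domain: Σ 10^(Lᵢ/10) = 10^(86.1/10) + 10^(62.0/10) + 10^(62.1/10) + 10^(86.0/10) + 10^(71.8/10) = 8.238e+08.
Combined level = 10 log₁₀(8.238e+08) = 89.2 dB.

89.2 dB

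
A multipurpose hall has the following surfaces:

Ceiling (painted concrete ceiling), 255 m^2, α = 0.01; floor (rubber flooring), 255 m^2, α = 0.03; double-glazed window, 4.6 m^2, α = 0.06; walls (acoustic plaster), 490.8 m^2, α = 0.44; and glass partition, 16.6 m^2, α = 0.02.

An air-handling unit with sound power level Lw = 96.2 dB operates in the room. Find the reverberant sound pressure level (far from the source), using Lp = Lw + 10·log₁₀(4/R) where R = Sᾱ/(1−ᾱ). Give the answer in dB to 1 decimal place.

Σ(Sᵢαᵢ) = 255×0.01 + 255×0.03 + 4.6×0.06 + 490.8×0.44 + 16.6×0.02 = 226.760; total area S = 1022.0 m^2.
ᾱ = 0.2219, so room constant R = A/(1−ᾱ) = 291.428 m^2.
Lp = Lw + 10 log₁₀(4/R) = 96.2 -18.62 = 77.6 dB.

77.6 dB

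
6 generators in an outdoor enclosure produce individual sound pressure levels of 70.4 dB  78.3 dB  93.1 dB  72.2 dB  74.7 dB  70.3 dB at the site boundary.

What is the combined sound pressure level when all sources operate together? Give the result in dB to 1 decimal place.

93.4 dB

Σ 10^(Lᵢ/10) = 2.177e+09.
L_total = 10·log₁₀(2.177e+09) = 93.4 dB.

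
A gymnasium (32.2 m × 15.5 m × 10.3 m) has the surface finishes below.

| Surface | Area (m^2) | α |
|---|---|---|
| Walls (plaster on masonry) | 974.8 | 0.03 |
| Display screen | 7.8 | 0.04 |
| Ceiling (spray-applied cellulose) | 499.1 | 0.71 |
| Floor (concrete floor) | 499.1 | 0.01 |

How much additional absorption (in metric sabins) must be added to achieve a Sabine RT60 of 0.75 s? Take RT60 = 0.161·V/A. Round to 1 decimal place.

714.6 sabins

Summing Sᵢαᵢ: 29.244 + 0.312 + 354.361 + 4.991 → A₁ = 388.908 sabins.
For T = 0.75 s, need A₂ = 0.161·V/T = 0.161·5140.73/0.75 = 1103.543 sabins.
ΔA = A₂ − A₁ = 1103.543 − 388.908 = 714.6 sabins.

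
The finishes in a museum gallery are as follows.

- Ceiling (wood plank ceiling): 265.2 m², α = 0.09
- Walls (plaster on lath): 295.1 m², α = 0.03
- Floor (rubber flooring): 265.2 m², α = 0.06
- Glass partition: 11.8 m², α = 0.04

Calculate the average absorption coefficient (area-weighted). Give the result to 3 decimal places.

0.059

Total surface area S = 837.3 m².
Σ(Sᵢαᵢ) = 265.2×0.09 + 295.1×0.03 + 265.2×0.06 + 11.8×0.04 = 49.105.
ᾱ = 49.105 / 837.3 = 0.059.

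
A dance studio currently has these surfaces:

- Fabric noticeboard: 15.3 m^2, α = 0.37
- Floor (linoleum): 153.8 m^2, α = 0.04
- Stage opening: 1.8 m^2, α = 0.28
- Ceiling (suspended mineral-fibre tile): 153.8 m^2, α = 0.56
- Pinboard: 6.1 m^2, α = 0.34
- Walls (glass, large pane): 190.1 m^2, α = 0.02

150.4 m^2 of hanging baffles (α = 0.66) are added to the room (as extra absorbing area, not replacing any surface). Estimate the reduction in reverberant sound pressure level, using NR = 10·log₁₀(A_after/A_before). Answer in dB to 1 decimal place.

2.9 dB

Summing Sᵢαᵢ: 5.661 + 6.152 + 0.504 + 86.128 + 2.074 + 3.802 → A_before = 104.321 sabins.
Added absorption = 150.4 × 0.66 = 99.264 sabins.
A_after = 104.321 + 99.264 = 203.585 sabins.
NR = 10·log₁₀(203.585/104.321) = 2.9 dB.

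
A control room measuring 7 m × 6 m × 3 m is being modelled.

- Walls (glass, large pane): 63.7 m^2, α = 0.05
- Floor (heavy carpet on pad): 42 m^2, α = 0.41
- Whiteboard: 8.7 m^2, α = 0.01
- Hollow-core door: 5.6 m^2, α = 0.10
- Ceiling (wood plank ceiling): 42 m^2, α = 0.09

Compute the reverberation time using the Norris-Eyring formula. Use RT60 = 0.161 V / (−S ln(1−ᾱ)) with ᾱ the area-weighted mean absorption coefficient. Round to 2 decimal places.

S = Σ Sᵢ = 162.0 m^2.
Σ(Sᵢαᵢ) = 63.7×0.05 + 42×0.41 + 8.7×0.01 + 5.6×0.10 + 42×0.09 = 24.832.
Mean coefficient ᾱ = A/S = 0.1533.
Eyring denominator: −S ln(1−ᾱ) = 26.958.
V = 7 × 6 × 3 = 126 m³.
RT60 = 0.161 × 126 / 26.958 = 0.75 s.

0.75 s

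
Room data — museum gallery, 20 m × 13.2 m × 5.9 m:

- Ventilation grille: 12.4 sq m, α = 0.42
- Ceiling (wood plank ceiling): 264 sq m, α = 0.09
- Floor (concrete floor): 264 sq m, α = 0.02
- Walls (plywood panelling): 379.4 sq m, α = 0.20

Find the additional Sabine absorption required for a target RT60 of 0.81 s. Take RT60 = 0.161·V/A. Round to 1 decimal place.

Total absorption A₁ = 12.4*0.42 + 264*0.09 + 264*0.02 + 379.4*0.20
  = 5.208 + 23.760 + 5.280 + 75.880 = 110.128 sq m sabins.
Target A₂ = 0.161·1557.6/0.81 = 309.597 sabins (V = 1557.6 m³).
ΔA = A₂ − A₁ = 309.597 − 110.128 = 199.5 sabins.

199.5 sabins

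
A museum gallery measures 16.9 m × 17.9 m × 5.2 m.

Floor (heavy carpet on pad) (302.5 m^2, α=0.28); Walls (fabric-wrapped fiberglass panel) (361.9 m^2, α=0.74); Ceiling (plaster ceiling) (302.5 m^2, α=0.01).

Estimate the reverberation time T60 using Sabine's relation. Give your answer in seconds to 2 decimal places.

Total absorption A = 302.5×0.28 + 361.9×0.74 + 302.5×0.01
  = 84.700 + 267.806 + 3.025 = 355.531 m^2 sabins.
V = 16.9·17.9·5.2 = 1573.052 m³.
T = 0.161 V/A = 0.161·1573.052/355.531 = 0.71 s.

0.71 sec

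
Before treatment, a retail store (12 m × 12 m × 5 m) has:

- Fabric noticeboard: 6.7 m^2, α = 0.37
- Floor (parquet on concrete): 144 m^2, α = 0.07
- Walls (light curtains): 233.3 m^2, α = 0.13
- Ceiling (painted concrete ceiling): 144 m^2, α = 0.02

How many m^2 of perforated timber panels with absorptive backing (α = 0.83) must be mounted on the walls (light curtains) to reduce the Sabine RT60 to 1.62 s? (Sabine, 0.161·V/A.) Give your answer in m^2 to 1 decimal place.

Equivalent absorption area: A₁ = 6.7×0.37 + 144×0.07 + 233.3×0.13 + 144×0.02 = 45.768 m^2.
Required A₂ = 0.161·720/1.62 = 71.556 sabins.
ΔA needed = 71.556 − 45.768 = 25.788 sabins.
Net gain per m^2: Δα = 0.83 − 0.13 = 0.70.
Panel area = 25.788 / 0.70 = 36.8 m^2.

36.8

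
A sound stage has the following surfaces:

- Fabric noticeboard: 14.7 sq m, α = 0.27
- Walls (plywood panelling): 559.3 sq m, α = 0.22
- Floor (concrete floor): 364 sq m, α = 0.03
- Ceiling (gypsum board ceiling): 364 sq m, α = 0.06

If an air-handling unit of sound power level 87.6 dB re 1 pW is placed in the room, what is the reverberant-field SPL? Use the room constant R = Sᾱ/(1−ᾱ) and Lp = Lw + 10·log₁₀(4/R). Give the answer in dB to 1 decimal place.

A = 159.775 sabins; S = 1302.0 sq m.
ᾱ = 0.1227, so room constant R = A/(1−ᾱ) = 182.121 sq m.
Lp = 87.6 + 10·log₁₀(4/182.121) = 87.6 + (-16.58) = 71.0 dB.

71.0 dB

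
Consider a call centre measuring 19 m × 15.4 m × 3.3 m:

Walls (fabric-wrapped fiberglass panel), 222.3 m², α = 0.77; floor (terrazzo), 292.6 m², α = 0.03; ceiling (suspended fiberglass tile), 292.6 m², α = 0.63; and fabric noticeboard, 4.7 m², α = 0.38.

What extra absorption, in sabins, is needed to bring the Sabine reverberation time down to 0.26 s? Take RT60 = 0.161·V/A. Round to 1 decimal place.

Total absorption A₁ = 222.3·0.77 + 292.6·0.03 + 292.6·0.63 + 4.7·0.38
  = 171.171 + 8.778 + 184.338 + 1.786 = 366.073 m² sabins.
Target A₂ = 0.161·965.58/0.26 = 597.917 sabins (V = 965.58 m³).
Shortfall: 597.917 − 366.073 = 231.8 sabins.

231.8 sabins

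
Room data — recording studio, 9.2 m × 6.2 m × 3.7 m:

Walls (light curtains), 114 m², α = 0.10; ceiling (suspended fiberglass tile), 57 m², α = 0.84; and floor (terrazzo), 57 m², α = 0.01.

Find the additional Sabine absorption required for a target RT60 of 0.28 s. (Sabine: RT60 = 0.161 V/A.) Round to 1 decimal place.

Summing Sᵢαᵢ: 11.400 + 47.880 + 0.570 → A₁ = 59.850 sabins.
Target A₂ = 0.161·211.048/0.28 = 121.353 sabins (V = 211.048 m³).
Shortfall: 121.353 − 59.850 = 61.5 sabins.

61.5 sabins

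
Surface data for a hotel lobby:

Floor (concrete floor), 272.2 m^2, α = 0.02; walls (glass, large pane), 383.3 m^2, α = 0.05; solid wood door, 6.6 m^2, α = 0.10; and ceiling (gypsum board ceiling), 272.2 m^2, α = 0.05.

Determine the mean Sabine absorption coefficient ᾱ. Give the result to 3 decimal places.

0.042

Total surface area S = 934.3 m^2.
Weighted sum Σ Sα = 38.879.
ᾱ = 38.879 / 934.3 = 0.042.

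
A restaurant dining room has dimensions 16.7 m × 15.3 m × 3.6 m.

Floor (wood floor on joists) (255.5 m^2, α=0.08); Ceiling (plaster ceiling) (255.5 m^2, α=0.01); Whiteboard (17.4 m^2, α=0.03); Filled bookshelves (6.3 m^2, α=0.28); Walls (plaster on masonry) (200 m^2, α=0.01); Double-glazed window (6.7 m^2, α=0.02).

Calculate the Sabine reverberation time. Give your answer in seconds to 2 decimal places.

Equivalent absorption area: A = 255.5·0.08 + 255.5·0.01 + 17.4·0.03 + 6.3·0.28 + 200·0.01 + 6.7·0.02 = 27.415 m^2.
Room volume: 919.836 m³.
RT60 = 0.161 · V / A = 0.161 × 919.836 / 27.415 = 5.40 s.

5.40 s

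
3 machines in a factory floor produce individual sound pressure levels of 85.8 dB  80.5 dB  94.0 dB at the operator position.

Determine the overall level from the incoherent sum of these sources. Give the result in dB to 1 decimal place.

Converting to relative power and adding: 10^(85.8/10) + 10^(80.5/10) + 10^(94.0/10) = 3.004e+09.
Combined level = 10 log₁₀(3.004e+09) = 94.8 dB.

94.8 dB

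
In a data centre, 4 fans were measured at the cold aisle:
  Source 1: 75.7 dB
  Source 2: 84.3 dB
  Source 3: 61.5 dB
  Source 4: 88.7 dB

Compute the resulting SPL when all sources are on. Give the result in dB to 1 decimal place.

Σ 10^(Lᵢ/10) = 1.049e+09.
L_total = 10·log₁₀(1.049e+09) = 90.2 dB.

90.2 dB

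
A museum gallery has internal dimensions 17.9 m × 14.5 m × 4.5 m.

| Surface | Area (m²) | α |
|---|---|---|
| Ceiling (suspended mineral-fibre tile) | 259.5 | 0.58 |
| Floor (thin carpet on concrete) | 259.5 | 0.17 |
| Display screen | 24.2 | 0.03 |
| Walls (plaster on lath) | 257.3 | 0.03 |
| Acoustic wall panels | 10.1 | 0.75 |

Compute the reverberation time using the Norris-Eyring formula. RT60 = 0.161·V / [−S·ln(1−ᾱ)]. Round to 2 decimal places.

S = Σ Sᵢ = 810.6 m².
Σ(Sᵢαᵢ) = 259.5·0.58 + 259.5·0.17 + 24.2·0.03 + 257.3·0.03 + 10.1·0.75 = 210.645.
ᾱ = 210.645 / 810.6 = 0.2599.
Eyring denominator: −S ln(1−ᾱ) = 243.966.
V = 17.9 × 14.5 × 4.5 = 1167.975 m³.
T = 0.161·V/[−S·ln(1−ᾱ)] = 0.161·1167.975/243.966 = 0.77 s.

0.77 sec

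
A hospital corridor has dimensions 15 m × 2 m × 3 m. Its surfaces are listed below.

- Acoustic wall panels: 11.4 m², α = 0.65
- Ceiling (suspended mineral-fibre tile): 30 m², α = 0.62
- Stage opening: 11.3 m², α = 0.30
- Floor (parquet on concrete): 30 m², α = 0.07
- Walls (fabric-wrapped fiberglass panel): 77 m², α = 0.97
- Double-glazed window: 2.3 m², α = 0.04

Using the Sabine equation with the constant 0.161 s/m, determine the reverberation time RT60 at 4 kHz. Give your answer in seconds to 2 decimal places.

0.14 sec

A = Σ Sᵢαᵢ = 11.4*0.65 + 30*0.62 + 11.3*0.30 + 30*0.07 + 77*0.97 + 2.3*0.04 = 106.282 sabins.
Volume V = 15 × 2 × 3 = 90 m³.
T = 0.161 V/A = 0.161·90/106.282 = 0.14 s.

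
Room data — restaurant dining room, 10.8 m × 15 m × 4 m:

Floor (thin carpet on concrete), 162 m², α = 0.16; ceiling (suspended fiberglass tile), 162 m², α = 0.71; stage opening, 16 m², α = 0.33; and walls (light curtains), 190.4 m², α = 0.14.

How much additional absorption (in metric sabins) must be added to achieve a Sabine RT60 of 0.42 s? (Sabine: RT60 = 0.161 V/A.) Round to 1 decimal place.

75.5 sabins

Equivalent absorption area: A₁ = 162·0.16 + 162·0.71 + 16·0.33 + 190.4·0.14 = 172.876 m².
For T = 0.42 s, need A₂ = 0.161·V/T = 0.161·648/0.42 = 248.400 sabins.
Additional absorption ΔA = 248.400 − 172.876 = 75.5 sabins.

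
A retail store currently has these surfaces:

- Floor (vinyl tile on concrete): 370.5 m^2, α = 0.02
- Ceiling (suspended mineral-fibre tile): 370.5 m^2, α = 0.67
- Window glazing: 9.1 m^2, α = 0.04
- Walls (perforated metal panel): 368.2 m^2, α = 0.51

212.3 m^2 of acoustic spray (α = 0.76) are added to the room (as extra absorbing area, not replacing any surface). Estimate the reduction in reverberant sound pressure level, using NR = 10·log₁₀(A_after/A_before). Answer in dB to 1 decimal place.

Summing Sᵢαᵢ: 7.410 + 248.235 + 0.364 + 187.782 → A_before = 443.791 sabins.
Added absorption = 212.3 × 0.76 = 161.348 sabins.
New total A_after = 605.139 sabins.
NR = 10·log₁₀(605.139/443.791) = 1.3 dB.

1.3 dB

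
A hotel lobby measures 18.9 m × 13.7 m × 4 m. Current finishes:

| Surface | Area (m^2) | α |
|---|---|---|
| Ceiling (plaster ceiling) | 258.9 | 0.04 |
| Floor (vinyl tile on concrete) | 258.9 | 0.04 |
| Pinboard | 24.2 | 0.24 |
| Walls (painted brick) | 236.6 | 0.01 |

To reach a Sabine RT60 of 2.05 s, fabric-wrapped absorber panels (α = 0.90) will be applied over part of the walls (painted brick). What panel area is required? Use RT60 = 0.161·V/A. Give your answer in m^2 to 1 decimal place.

Summing Sᵢαᵢ: 10.356 + 10.356 + 5.808 + 2.366 → A₁ = 28.886 sabins.
V = 1035.72 m³. Target absorption A₂ = 0.161 × 1035.72 / 2.05 = 81.342 sabins.
Absorption to add: 81.342 − 28.886 = 52.456 sabins.
Each m^2 of panel replacing the walls (painted brick) adds (0.90 − 0.01) = 0.89 sabins.
Panel area = 52.456 / 0.89 = 58.9 m^2.

58.9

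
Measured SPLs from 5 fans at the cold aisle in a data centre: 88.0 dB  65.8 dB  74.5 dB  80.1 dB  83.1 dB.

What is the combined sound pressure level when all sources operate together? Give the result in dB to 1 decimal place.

89.9 dB

Sum in the linear (power) domain: Σ 10^(Lᵢ/10) = 10^(88.0/10) + 10^(65.8/10) + 10^(74.5/10) + 10^(80.1/10) + 10^(83.1/10) = 9.694e+08.
Combined level = 10 log₁₀(9.694e+08) = 89.9 dB.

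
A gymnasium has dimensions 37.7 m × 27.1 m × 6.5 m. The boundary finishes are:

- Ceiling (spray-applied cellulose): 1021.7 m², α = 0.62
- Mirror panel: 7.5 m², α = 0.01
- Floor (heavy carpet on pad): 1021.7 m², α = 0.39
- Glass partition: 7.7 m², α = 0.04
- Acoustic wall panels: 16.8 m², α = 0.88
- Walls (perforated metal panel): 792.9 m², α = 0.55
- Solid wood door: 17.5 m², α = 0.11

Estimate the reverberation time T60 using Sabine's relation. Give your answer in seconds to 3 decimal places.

0.720 seconds

Total absorption A = 1021.7·0.62 + 7.5·0.01 + 1021.7·0.39 + 7.7·0.04 + 16.8·0.88 + 792.9·0.55 + 17.5·0.11
  = 633.454 + 0.075 + 398.463 + 0.308 + 14.784 + 436.095 + 1.925 = 1485.104 m² sabins.
V = 37.7·27.1·6.5 = 6640.855 m³.
Sabine: RT60 = 0.161 × 6640.855 / 1485.104 = 0.720 s.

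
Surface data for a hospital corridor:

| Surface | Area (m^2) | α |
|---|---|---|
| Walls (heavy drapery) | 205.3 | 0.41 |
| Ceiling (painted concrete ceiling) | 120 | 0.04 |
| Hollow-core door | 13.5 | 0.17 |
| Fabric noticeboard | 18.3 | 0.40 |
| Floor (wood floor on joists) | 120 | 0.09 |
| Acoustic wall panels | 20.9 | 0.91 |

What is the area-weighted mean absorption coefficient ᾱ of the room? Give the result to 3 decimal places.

0.258

Total surface area S = 498.0 m^2.
Weighted sum Σ Sα = 128.407.
ᾱ = A/S = 0.258.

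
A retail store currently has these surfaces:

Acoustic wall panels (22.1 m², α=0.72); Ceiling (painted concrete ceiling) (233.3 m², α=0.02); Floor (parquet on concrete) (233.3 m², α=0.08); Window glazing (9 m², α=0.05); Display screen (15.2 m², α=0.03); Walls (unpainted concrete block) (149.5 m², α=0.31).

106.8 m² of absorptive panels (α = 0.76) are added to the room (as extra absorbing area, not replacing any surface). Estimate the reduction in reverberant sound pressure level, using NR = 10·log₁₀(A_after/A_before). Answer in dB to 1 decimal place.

Equivalent absorption area: A_before = 22.1×0.72 + 233.3×0.02 + 233.3×0.08 + 9×0.05 + 15.2×0.03 + 149.5×0.31 = 86.493 m².
Treatment contributes 106.8·0.76 = 81.168 sabins.
New total A_after = 167.661 sabins.
Reduction = 10 log₁₀(A_after/A_before) = 10 log₁₀(1.9384) = 2.9 dB.

2.9 dB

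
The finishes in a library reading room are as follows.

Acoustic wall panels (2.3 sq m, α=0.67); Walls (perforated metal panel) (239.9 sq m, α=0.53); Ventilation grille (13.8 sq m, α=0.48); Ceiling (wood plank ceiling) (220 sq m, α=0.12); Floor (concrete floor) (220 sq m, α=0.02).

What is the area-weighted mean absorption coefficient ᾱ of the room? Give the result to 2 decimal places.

0.24

S = Σ Sᵢ = 2.3 + 239.9 + 13.8 + 220 + 220 = 696.0 sq m.
Σ(Sᵢαᵢ) = 2.3·0.67 + 239.9·0.53 + 13.8·0.48 + 220·0.12 + 220·0.02 = 166.112.
ᾱ = A/S = 0.24.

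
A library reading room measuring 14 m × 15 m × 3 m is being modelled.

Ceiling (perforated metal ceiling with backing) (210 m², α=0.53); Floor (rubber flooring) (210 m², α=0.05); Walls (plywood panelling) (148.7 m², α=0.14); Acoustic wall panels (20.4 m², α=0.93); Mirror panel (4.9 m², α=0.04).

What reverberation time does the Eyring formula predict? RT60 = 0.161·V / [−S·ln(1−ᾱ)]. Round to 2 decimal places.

Total surface area S = 210 + 210 + 148.7 + 20.4 + 4.9 = 594.0 m².
Σ(Sᵢαᵢ) = 210·0.53 + 210·0.05 + 148.7·0.14 + 20.4·0.93 + 4.9·0.04 = 161.786.
ᾱ = 161.786 / 594.0 = 0.2724.
Eyring denominator: −S ln(1−ᾱ) = 188.894.
V = 14 × 15 × 3 = 630 m³.
T = 0.161·V/[−S·ln(1−ᾱ)] = 0.161·630/188.894 = 0.54 s.

0.54 s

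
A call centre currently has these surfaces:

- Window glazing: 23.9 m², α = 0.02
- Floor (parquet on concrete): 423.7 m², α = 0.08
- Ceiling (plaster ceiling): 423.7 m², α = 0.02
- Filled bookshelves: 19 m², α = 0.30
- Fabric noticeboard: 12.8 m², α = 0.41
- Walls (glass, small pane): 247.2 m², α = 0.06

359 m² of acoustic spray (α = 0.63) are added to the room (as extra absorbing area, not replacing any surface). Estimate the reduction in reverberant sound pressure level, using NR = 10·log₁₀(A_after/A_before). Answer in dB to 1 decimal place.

6.3 dB

Summing Sᵢαᵢ: 0.478 + 33.896 + 8.474 + 5.700 + 5.248 + 14.832 → A_before = 68.628 sabins.
Added absorption = 359 × 0.63 = 226.170 sabins.
New total A_after = 294.798 sabins.
NR = 10·log₁₀(294.798/68.628) = 6.3 dB.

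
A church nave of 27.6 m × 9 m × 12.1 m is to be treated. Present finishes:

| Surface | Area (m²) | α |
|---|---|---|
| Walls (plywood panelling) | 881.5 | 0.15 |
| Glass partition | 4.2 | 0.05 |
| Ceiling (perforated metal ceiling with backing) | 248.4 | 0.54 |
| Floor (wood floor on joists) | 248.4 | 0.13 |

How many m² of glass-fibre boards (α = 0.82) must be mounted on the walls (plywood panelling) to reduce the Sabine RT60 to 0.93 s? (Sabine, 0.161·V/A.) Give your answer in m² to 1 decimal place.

A₁ = Σ Sᵢαᵢ = 881.5·0.15 + 4.2·0.05 + 248.4·0.54 + 248.4·0.13 = 298.863 sabins.
Required A₂ = 0.161·3005.64/0.93 = 520.331 sabins.
ΔA needed = 520.331 − 298.863 = 221.468 sabins.
Each m² of panel replacing the walls (plywood panelling) adds (0.82 − 0.15) = 0.67 sabins.
Area = ΔA/Δα = 221.468/0.67 = 330.5 m².

330.5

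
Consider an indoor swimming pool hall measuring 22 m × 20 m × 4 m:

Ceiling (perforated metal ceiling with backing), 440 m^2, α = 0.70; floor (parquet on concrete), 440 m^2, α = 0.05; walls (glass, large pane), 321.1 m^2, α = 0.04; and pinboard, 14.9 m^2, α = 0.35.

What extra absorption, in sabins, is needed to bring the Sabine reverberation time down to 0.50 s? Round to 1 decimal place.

218.7 sabins

Summing Sᵢαᵢ: 308.000 + 22.000 + 12.844 + 5.215 → A₁ = 348.059 sabins.
V = 1760 m³. Required absorption A₂ = 0.161 × 1760 / 0.50 = 566.720 sabins.
ΔA = A₂ − A₁ = 566.720 − 348.059 = 218.7 sabins.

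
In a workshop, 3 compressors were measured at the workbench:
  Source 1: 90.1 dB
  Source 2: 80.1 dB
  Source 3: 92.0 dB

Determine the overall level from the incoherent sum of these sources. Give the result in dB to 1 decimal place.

94.3 dB

Sum in the linear (power) domain: Σ 10^(Lᵢ/10) = 10^(90.1/10) + 10^(80.1/10) + 10^(92.0/10) = 2.711e+09.
Back to dB: 10·log₁₀ Σ = 94.3 dB.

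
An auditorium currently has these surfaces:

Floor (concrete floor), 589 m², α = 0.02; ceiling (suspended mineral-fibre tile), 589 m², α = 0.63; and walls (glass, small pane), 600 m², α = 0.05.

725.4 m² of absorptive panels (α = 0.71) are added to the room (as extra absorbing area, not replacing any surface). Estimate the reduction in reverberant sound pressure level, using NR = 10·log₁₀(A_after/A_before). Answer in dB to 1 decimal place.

Total absorption A_before = 589·0.02 + 589·0.63 + 600·0.05
  = 11.780 + 371.070 + 30.000 = 412.850 m² sabins.
Added absorption = 725.4 × 0.71 = 515.034 sabins.
A_after = 412.850 + 515.034 = 927.884 sabins.
NR = 10·log₁₀(927.884/412.850) = 3.5 dB.

3.5 dB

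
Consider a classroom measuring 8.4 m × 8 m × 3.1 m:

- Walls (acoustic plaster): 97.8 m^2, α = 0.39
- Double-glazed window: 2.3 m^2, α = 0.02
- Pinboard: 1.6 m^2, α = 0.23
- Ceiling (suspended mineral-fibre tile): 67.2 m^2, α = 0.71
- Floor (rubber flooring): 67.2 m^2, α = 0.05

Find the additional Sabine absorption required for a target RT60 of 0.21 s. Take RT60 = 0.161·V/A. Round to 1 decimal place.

Equivalent absorption area: A₁ = 97.8×0.39 + 2.3×0.02 + 1.6×0.23 + 67.2×0.71 + 67.2×0.05 = 89.628 m^2.
Target A₂ = 0.161·208.32/0.21 = 159.712 sabins (V = 208.32 m³).
Shortfall: 159.712 − 89.628 = 70.1 sabins.

70.1 sabins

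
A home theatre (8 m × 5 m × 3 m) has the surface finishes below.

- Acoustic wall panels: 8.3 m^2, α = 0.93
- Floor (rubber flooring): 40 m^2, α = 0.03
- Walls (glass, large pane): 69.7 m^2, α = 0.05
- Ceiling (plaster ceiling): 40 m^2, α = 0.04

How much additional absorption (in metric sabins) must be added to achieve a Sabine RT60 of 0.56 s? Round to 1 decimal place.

20.5 sabins

Equivalent absorption area: A₁ = 8.3×0.93 + 40×0.03 + 69.7×0.05 + 40×0.04 = 14.004 m^2.
Target A₂ = 0.161·120/0.56 = 34.500 sabins (V = 120 m³).
ΔA = A₂ − A₁ = 34.500 − 14.004 = 20.5 sabins.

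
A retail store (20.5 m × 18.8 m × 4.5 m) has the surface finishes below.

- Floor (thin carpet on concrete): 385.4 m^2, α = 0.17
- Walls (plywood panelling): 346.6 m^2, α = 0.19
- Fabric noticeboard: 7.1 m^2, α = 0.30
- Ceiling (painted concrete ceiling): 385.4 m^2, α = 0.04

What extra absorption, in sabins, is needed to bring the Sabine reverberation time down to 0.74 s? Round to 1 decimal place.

228.4 sabins

Total absorption A₁ = 385.4·0.17 + 346.6·0.19 + 7.1·0.30 + 385.4·0.04
  = 65.518 + 65.854 + 2.130 + 15.416 = 148.918 m^2 sabins.
For T = 0.74 s, need A₂ = 0.161·V/T = 0.161·1734.3/0.74 = 377.327 sabins.
Shortfall: 377.327 − 148.918 = 228.4 sabins.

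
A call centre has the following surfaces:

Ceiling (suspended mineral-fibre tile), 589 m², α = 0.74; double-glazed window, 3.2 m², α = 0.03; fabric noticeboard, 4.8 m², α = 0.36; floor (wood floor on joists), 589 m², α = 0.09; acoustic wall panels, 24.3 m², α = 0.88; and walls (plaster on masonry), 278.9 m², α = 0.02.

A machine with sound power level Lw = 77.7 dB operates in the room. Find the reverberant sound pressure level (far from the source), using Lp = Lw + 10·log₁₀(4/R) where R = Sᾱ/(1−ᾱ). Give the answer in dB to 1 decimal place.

54.7 dB

A = 517.656 sabins; S = 1489.2 m².
ᾱ = 517.656/1489.2 = 0.3476; R = Sᾱ/(1−ᾱ) = 517.656/(1−0.3476) = 793.464 m².
Lp = Lw + 10 log₁₀(4/R) = 77.7 -22.97 = 54.7 dB.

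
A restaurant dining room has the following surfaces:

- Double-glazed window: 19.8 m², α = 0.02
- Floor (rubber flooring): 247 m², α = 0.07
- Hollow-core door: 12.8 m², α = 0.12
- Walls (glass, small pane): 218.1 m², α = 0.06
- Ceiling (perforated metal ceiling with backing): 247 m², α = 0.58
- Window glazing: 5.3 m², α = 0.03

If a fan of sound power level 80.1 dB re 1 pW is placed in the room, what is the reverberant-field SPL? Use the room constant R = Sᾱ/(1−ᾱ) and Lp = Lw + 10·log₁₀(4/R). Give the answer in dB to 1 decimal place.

Σ(Sᵢαᵢ) = 19.8×0.02 + 247×0.07 + 12.8×0.12 + 218.1×0.06 + 247×0.58 + 5.3×0.03 = 175.727; total area S = 750.0 m².
ᾱ = 0.2343, so room constant R = A/(1−ᾱ) = 229.498 m².
Lp = Lw + 10 log₁₀(4/R) = 80.1 -17.59 = 62.5 dB.

62.5 dB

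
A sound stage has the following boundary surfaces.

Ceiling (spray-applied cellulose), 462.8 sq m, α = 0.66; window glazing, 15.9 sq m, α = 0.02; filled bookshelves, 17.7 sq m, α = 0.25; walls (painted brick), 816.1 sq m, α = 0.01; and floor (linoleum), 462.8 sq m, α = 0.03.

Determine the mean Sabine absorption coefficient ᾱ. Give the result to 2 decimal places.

Total surface area S = 1775.3 sq m.
Σ(Sᵢαᵢ) = 462.8*0.66 + 15.9*0.02 + 17.7*0.25 + 816.1*0.01 + 462.8*0.03 = 332.236.
ᾱ = 332.236 / 1775.3 = 0.19.

0.19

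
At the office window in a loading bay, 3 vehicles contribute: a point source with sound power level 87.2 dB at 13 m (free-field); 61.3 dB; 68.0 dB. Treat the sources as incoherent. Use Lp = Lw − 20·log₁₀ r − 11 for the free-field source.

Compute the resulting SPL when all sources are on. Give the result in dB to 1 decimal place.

69.0 dB

Source at 13 m: Lp = 87.2 − 20·log₁₀(13) − 11 = 53.9 dB.
Sum in the linear (power) domain: Σ 10^(Lᵢ/10) = 10^(53.9/10) + 10^(61.3/10) + 10^(68.0/10) = 7.904e+06.
Back to dB: 10·log₁₀ Σ = 69.0 dB.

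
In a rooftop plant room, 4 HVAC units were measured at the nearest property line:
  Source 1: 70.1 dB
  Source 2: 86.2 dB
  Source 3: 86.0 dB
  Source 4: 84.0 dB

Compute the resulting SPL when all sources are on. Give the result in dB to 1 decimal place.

90.3 dB

Σ 10^(Lᵢ/10) = 1.076e+09.
Combined level = 10 log₁₀(1.076e+09) = 90.3 dB.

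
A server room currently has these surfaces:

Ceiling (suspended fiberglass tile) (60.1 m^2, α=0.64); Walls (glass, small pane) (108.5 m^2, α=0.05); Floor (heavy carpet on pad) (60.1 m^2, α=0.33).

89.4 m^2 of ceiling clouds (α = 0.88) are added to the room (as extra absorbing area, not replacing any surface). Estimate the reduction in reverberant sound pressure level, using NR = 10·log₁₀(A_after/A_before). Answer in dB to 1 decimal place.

3.5 dB

Equivalent absorption area: A_before = 60.1×0.64 + 108.5×0.05 + 60.1×0.33 = 63.722 m^2.
Added absorption = 89.4 × 0.88 = 78.672 sabins.
A_after = 63.722 + 78.672 = 142.394 sabins.
NR = 10·log₁₀(142.394/63.722) = 3.5 dB.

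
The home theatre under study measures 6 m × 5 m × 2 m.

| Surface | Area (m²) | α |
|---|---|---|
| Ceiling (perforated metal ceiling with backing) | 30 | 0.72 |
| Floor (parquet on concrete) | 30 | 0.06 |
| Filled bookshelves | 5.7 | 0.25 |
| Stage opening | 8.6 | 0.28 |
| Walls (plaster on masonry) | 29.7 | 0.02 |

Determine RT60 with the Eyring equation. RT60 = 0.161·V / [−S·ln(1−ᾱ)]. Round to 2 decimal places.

0.30 s

S = Σ Sᵢ = 104.0 m².
Σ(Sᵢαᵢ) = 30·0.72 + 30·0.06 + 5.7·0.25 + 8.6·0.28 + 29.7·0.02 = 27.827.
Mean coefficient ᾱ = A/S = 0.2676.
−S·ln(1−ᾱ) = −104.0 × ln(1 − 0.2676) = 32.389.
V = 6 × 5 × 2 = 60 m³.
T = 0.161·V/[−S·ln(1−ᾱ)] = 0.161·60/32.389 = 0.30 s.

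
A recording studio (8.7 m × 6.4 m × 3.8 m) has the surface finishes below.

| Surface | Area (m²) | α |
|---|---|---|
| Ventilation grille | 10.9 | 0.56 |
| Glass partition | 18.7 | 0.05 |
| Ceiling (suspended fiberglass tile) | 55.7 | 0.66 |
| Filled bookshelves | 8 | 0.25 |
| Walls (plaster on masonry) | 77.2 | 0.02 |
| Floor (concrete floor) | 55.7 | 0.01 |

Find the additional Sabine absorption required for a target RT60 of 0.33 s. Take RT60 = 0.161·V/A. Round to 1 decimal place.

A₁ = Σ Sᵢαᵢ = 10.9×0.56 + 18.7×0.05 + 55.7×0.66 + 8×0.25 + 77.2×0.02 + 55.7×0.01 = 47.902 sabins.
Target A₂ = 0.161·211.584/0.33 = 103.227 sabins (V = 211.584 m³).
ΔA = A₂ − A₁ = 103.227 − 47.902 = 55.3 sabins.

55.3 sabins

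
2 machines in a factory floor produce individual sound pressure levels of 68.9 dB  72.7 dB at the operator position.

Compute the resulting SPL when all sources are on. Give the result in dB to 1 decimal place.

74.2 dB

Σ 10^(Lᵢ/10) = 2.638e+07.
Back to dB: 10·log₁₀ Σ = 74.2 dB.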